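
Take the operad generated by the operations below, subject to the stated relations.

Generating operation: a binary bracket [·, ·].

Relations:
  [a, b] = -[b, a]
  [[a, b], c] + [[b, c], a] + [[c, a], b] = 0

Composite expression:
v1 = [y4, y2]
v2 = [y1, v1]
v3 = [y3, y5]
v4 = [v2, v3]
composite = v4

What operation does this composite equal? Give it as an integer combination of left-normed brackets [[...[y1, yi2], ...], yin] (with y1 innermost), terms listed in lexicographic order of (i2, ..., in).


In the tensor algebra, words opening y1 carry the y1-anchored form.
Composite bracket: [[y1, [y4, y2]], [y3, y5]]
Full expansion: 16 signed words from ab - ba (2^4 = 16).
Words beginning with y1 determine it all:
  from y1y2y4y3y5, sign -1: term -[[[[y1, y2], y4], y3], y5]
  from y1y2y4y5y3, sign +1: term +[[[[y1, y2], y4], y5], y3]
  from y1y4y2y3y5, sign +1: term +[[[[y1, y4], y2], y3], y5]
  from y1y4y2y5y3, sign -1: term -[[[[y1, y4], y2], y5], y3]

-[[[[y1, y2], y4], y3], y5] + [[[[y1, y2], y4], y5], y3] + [[[[y1, y4], y2], y3], y5] - [[[[y1, y4], y2], y5], y3]


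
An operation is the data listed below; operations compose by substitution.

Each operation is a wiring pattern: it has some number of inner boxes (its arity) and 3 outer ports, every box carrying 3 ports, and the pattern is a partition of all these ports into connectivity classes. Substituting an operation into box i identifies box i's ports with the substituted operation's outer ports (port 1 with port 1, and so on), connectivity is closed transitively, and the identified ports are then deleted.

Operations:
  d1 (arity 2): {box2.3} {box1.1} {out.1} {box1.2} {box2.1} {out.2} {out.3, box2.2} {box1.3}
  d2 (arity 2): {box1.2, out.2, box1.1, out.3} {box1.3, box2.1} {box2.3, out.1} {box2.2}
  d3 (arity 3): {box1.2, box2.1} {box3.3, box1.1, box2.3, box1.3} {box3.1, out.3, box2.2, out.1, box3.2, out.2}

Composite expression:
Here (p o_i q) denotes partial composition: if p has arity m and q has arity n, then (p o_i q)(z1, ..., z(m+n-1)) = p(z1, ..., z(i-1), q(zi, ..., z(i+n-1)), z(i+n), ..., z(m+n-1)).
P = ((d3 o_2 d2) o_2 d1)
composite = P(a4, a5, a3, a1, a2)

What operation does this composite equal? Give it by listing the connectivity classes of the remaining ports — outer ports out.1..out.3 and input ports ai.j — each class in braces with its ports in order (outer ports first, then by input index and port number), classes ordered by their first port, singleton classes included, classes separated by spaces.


{out.1, out.2, out.3, a2.1, a2.2, a2.3, a4.1, a4.3} {a1.1, a3.2} {a1.2} {a1.3, a4.2} {a3.1} {a3.3} {a5.1} {a5.2} {a5.3}


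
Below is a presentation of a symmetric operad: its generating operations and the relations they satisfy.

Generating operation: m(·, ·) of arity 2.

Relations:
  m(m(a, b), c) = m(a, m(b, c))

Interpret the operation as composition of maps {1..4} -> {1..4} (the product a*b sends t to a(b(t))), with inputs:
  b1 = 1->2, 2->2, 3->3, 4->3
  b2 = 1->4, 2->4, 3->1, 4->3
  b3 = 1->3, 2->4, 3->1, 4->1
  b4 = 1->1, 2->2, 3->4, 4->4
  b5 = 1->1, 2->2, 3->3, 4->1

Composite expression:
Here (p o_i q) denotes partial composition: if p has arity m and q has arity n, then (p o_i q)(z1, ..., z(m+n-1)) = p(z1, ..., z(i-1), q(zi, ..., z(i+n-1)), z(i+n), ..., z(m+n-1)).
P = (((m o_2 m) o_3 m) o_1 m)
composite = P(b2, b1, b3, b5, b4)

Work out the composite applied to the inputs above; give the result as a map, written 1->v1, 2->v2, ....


m(b2, b1) = 1->4, 2->4, 3->1, 4->1
m(b5, b4) = 1->1, 2->2, 3->1, 4->1
m(b3, m(b5, b4)) = 1->3, 2->4, 3->3, 4->3
m(m(b2, b1), m(b3, m(b5, b4))) = 1->1, 2->1, 3->1, 4->1

1->1, 2->1, 3->1, 4->1


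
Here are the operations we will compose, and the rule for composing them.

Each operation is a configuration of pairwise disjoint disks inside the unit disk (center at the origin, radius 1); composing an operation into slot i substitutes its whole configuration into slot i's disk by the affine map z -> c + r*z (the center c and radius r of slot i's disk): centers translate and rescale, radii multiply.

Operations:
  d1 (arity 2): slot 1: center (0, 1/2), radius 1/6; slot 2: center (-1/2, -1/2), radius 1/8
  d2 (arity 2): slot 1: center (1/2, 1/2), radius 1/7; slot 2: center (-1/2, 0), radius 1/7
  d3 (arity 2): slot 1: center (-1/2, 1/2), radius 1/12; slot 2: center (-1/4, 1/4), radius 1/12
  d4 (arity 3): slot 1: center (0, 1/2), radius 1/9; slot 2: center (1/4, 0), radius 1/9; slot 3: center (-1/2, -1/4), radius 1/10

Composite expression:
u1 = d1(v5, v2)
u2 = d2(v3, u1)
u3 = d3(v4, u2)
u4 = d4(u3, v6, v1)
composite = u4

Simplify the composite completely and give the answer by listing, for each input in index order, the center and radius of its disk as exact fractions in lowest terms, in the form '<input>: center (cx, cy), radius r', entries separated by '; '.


v1: center (-1/2, -1/4), radius 1/10; v2: center (-25/756, 797/1512), radius 1/6048; v3: center (-5/216, 115/216), radius 1/756; v4: center (-1/18, 5/9), radius 1/108; v5: center (-7/216, 799/1512), radius 1/4536; v6: center (1/4, 0), radius 1/9

Below d4, radii multiply path by path; the v-disk centers shift.
tracing v4 down its 2-map path: center (-1/18, 5/9), radius 1/108
tracing v3 down its 3-map path: center (-5/216, 115/216), radius 1/756
tracing v5 down its 4-map path: center (-7/216, 799/1512), radius 1/4536
tracing v2 down its 4-map path: center (-25/756, 797/1512), radius 1/6048
tracing v6 down its 1-map path: center (1/4, 0), radius 1/9
tracing v1 down its 1-map path: center (-1/2, -1/4), radius 1/10


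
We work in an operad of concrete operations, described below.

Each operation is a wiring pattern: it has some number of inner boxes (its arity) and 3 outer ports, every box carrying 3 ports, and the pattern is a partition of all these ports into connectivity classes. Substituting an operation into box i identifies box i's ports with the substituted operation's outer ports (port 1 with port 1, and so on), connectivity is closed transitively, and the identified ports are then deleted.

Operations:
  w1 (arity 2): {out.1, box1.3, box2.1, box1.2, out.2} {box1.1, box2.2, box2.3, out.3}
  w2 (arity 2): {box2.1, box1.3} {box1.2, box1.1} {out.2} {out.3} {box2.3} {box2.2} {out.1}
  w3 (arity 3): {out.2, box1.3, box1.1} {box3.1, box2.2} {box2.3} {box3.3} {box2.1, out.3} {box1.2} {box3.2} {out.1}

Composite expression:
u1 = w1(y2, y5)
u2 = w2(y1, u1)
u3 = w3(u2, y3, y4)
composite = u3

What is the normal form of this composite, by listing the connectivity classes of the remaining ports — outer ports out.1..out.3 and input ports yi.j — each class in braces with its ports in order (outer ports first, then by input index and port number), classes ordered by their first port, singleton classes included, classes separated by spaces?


Treat the ports identified at w3 as solder joints: merge, then drop.
composing w1 on (y2, y5), with out.j its own outer ports: {out.1, out.2, y2.2, y2.3, y5.1} {out.3, y2.1, y5.2, y5.3}
composing w2 on (y1, y2, y5), with out.j its own outer ports: {out.1} {out.2} {out.3} {y1.1, y1.2} {y1.3, y2.2, y2.3, y5.1} {y2.1, y5.2, y5.3}
composing w3 on (y1, y2, y5, y3, y4), with out.j its own outer ports: {out.1} {out.2} {out.3, y3.1} {y1.1, y1.2} {y1.3, y2.2, y2.3, y5.1} {y2.1, y5.2, y5.3} {y3.2, y4.1} {y3.3} {y4.2} {y4.3}

{out.1} {out.2} {out.3, y3.1} {y1.1, y1.2} {y1.3, y2.2, y2.3, y5.1} {y2.1, y5.2, y5.3} {y3.2, y4.1} {y3.3} {y4.2} {y4.3}


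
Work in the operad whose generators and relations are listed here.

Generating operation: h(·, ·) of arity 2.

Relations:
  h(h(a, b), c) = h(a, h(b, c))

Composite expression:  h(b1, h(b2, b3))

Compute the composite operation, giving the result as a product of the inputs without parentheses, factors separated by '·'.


b1 · b2 · b3

All parenthesizations of h agree; list the b-inputs left to right.
h(b2, b3) unparenthesizes to b2 · b3
h(b1, h(b2, b3)) unparenthesizes to b1 · b2 · b3


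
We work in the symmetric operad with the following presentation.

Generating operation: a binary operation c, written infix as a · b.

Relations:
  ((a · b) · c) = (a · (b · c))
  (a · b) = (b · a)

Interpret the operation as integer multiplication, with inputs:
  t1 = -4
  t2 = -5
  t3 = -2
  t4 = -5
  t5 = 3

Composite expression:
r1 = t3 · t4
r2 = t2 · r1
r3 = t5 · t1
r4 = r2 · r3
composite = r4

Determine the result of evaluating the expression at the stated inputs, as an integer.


(t3 · t4) = 10
(t2 · (t3 · t4)) = -50
(t5 · t1) = -12
((t2 · (t3 · t4)) · (t5 · t1)) = 600

600


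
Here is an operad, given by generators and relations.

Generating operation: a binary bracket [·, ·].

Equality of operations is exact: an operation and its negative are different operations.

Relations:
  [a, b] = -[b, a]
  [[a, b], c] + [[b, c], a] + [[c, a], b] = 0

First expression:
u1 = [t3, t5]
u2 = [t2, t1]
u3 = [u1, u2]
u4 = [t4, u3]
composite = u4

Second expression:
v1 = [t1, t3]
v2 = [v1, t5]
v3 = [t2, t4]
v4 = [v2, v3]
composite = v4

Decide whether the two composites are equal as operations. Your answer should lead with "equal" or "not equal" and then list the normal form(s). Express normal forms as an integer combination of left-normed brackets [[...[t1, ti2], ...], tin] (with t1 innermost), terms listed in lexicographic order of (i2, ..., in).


not equal; first: -[[[[t1, t2], t3], t5], t4] + [[[[t1, t2], t5], t3], t4]; second: [[[[t1, t3], t5], t2], t4] - [[[[t1, t3], t5], t4], t2]

The first expression reduces to -[[[[t1, t2], t3], t5], t4] + [[[[t1, t2], t5], t3], t4]
The second expression reduces to [[[[t1, t3], t5], t2], t4] - [[[[t1, t3], t5], t4], t2]
Different reductions; not equal.


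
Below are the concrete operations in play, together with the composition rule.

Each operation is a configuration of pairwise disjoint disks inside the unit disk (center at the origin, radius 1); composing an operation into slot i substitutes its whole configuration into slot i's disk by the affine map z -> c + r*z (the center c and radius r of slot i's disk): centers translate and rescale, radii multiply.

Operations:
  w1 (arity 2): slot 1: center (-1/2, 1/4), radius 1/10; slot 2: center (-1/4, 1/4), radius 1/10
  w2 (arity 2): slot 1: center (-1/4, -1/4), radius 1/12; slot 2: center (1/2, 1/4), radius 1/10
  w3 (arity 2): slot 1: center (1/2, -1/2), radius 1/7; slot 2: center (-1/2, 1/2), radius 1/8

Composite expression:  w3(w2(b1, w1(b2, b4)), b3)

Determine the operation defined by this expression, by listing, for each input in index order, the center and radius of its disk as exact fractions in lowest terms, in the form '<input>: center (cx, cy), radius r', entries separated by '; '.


Only the slot chain above each b matters under w3; compose those maps.
input b1: applying the 2 nested substitutions gives center (13/28, -15/28), radius 1/84
input b2: applying the 3 nested substitutions gives center (79/140, -129/280), radius 1/700
input b4: applying the 3 nested substitutions gives center (159/280, -129/280), radius 1/700
input b3: applying the 1 nested substitution gives center (-1/2, 1/2), radius 1/8

b1: center (13/28, -15/28), radius 1/84; b2: center (79/140, -129/280), radius 1/700; b3: center (-1/2, 1/2), radius 1/8; b4: center (159/280, -129/280), radius 1/700


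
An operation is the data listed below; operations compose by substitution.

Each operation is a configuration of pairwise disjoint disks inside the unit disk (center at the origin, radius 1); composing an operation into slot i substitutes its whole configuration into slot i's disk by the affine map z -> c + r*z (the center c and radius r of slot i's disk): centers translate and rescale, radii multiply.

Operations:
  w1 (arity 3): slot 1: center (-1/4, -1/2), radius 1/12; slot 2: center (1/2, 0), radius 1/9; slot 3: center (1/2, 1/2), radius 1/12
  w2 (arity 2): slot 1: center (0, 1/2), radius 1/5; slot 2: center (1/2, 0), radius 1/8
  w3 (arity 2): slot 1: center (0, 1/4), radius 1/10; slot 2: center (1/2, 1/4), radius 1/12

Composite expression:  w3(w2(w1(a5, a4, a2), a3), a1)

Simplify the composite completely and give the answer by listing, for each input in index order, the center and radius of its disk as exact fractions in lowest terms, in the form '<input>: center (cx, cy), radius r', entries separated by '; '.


a1: center (1/2, 1/4), radius 1/12; a2: center (1/100, 31/100), radius 1/600; a3: center (1/20, 1/4), radius 1/80; a4: center (1/100, 3/10), radius 1/450; a5: center (-1/200, 29/100), radius 1/600

Affine substitution under w3: radii multiply and a-centers shift.
input a5: composing its 3 substitution steps yields center (-1/200, 29/100), radius 1/600
input a4: composing its 3 substitution steps yields center (1/100, 3/10), radius 1/450
input a2: composing its 3 substitution steps yields center (1/100, 31/100), radius 1/600
input a3: composing its 2 substitution steps yields center (1/20, 1/4), radius 1/80
input a1: composing its 1 substitution step yields center (1/2, 1/4), radius 1/12


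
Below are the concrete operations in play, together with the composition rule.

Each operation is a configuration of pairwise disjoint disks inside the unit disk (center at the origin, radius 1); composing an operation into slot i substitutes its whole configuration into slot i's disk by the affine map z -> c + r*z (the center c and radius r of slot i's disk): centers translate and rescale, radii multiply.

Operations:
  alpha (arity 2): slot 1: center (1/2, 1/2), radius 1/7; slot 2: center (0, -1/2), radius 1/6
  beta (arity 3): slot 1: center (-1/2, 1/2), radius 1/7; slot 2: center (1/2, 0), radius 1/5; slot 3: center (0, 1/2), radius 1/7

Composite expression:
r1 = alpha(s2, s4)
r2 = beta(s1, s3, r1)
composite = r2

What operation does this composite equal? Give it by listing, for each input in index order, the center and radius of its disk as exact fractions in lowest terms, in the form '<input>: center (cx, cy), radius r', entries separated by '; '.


s1: center (-1/2, 1/2), radius 1/7; s2: center (1/14, 4/7), radius 1/49; s3: center (1/2, 0), radius 1/5; s4: center (0, 3/7), radius 1/42

Each s-disk chains the slot maps above it in beta; radii multiply.
for s1, the 1-step affine chain lands on center (-1/2, 1/2), radius 1/7
for s3, the 1-step affine chain lands on center (1/2, 0), radius 1/5
for s2, the 2-step affine chain lands on center (1/14, 4/7), radius 1/49
for s4, the 2-step affine chain lands on center (0, 3/7), radius 1/42


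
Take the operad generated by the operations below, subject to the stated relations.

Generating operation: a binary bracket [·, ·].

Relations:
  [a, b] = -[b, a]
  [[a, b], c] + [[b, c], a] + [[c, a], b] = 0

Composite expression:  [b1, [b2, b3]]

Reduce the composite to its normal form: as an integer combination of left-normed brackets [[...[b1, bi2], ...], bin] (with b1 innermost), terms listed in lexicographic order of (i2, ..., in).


[[b1, b2], b3] - [[b1, b3], b2]

Left-normed coefficients sit on the b1-initial expansion words.
Composite bracket: [b1, [b2, b3]]
Applying ab - ba throughout gives 4 signed words (2^2 = 4).
Only words starting with b1 matter:
  the word b1b2b3 carries sign +1 and contributes +[[b1, b2], b3]
  the word b1b3b2 carries sign -1 and contributes -[[b1, b3], b2]


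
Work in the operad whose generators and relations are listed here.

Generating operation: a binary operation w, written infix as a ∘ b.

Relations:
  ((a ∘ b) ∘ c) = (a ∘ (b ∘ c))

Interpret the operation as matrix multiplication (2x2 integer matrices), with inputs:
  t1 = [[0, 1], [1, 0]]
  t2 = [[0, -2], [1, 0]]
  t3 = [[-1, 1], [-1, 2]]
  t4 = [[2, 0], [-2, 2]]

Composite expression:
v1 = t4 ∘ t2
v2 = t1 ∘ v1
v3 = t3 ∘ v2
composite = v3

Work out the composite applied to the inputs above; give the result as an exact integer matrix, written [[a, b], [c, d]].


(t4 ∘ t2) = [[0, -4], [2, 4]]
(t1 ∘ (t4 ∘ t2)) = [[2, 4], [0, -4]]
(t3 ∘ (t1 ∘ (t4 ∘ t2))) = [[-2, -8], [-2, -12]]

[[-2, -8], [-2, -12]]


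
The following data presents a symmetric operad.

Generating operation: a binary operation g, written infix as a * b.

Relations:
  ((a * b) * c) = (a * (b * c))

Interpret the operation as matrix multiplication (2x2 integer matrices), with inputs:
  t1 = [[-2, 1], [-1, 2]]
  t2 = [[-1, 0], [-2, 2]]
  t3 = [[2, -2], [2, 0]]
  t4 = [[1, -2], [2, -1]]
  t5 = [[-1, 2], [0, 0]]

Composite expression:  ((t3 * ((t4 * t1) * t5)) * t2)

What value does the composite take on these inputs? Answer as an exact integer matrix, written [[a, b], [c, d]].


[[-18, 24], [0, 0]]


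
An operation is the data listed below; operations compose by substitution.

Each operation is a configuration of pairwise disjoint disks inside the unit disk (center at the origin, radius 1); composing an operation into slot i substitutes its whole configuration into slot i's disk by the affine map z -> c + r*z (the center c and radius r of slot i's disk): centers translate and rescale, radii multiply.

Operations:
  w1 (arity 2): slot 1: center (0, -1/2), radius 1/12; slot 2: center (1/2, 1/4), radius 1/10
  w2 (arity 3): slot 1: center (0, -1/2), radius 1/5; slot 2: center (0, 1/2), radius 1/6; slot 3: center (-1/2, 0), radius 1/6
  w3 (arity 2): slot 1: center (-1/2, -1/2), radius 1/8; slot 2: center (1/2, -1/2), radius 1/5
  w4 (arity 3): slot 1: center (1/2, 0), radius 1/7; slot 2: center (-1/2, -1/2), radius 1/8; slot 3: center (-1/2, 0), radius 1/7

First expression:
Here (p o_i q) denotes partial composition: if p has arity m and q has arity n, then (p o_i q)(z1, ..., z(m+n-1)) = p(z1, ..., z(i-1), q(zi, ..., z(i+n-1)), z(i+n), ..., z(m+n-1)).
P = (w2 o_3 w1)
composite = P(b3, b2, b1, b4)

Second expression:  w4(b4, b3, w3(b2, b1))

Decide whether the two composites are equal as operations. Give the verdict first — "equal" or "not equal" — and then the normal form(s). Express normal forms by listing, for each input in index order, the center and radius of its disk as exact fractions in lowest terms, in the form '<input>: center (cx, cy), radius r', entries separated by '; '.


The first expression reduces to b1: center (-1/2, -1/12), radius 1/72; b2: center (0, 1/2), radius 1/6; b3: center (0, -1/2), radius 1/5; b4: center (-5/12, 1/24), radius 1/60
The second expression reduces to b1: center (-3/7, -1/14), radius 1/35; b2: center (-4/7, -1/14), radius 1/56; b3: center (-1/2, -1/2), radius 1/8; b4: center (1/2, 0), radius 1/7
No match — not equal.

not equal: they reduce to b1: center (-1/2, -1/12), radius 1/72; b2: center (0, 1/2), radius 1/6; b3: center (0, -1/2), radius 1/5; b4: center (-5/12, 1/24), radius 1/60 and b1: center (-3/7, -1/14), radius 1/35; b2: center (-4/7, -1/14), radius 1/56; b3: center (-1/2, -1/2), radius 1/8; b4: center (1/2, 0), radius 1/7


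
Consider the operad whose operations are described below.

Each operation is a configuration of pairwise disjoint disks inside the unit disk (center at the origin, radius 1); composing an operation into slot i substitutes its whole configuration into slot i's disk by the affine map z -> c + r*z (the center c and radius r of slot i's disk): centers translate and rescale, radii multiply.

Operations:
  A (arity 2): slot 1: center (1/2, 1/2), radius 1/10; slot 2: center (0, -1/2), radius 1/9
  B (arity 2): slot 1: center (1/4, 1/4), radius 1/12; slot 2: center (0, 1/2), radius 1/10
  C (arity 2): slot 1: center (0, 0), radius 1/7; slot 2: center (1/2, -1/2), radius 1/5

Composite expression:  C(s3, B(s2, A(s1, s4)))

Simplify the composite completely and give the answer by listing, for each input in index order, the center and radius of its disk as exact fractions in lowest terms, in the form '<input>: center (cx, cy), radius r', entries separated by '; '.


s1: center (51/100, -39/100), radius 1/500; s2: center (11/20, -9/20), radius 1/60; s3: center (0, 0), radius 1/7; s4: center (1/2, -41/100), radius 1/450


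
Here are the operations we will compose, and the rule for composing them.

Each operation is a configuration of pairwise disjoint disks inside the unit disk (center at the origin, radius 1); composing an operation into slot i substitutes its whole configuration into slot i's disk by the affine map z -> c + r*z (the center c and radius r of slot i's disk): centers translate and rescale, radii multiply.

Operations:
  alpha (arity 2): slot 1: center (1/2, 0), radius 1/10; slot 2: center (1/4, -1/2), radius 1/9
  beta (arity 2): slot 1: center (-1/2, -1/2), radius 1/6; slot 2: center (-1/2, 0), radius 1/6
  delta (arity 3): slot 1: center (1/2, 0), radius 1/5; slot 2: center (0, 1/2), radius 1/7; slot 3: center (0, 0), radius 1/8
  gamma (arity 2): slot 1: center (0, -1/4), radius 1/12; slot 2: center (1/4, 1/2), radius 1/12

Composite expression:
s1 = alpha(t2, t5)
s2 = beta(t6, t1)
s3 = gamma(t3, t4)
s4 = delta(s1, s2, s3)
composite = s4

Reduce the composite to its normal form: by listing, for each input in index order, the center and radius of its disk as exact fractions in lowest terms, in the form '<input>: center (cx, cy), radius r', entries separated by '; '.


t1: center (-1/14, 1/2), radius 1/42; t2: center (3/5, 0), radius 1/50; t3: center (0, -1/32), radius 1/96; t4: center (1/32, 1/16), radius 1/96; t5: center (11/20, -1/10), radius 1/45; t6: center (-1/14, 3/7), radius 1/42

Nesting under delta composes maps z -> c + r*z down each t-path.
input t2: applying the 2 nested substitutions gives center (3/5, 0), radius 1/50
input t5: applying the 2 nested substitutions gives center (11/20, -1/10), radius 1/45
input t6: applying the 2 nested substitutions gives center (-1/14, 3/7), radius 1/42
input t1: applying the 2 nested substitutions gives center (-1/14, 1/2), radius 1/42
input t3: applying the 2 nested substitutions gives center (0, -1/32), radius 1/96
input t4: applying the 2 nested substitutions gives center (1/32, 1/16), radius 1/96


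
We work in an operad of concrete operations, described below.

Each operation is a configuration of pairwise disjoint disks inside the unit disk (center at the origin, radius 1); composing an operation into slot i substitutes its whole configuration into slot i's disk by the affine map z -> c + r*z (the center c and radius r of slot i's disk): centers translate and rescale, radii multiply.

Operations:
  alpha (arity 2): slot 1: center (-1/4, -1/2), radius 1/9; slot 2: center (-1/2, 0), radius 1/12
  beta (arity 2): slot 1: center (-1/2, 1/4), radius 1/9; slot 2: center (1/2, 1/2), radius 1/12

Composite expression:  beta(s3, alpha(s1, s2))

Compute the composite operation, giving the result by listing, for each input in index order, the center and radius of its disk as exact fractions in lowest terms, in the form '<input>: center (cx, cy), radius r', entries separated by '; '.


Below beta, radii multiply path by path; the s-disk centers shift.
s3: after 1 affine step, its disk has center (-1/2, 1/4), radius 1/9
s1: after 2 affine steps, its disk has center (23/48, 11/24), radius 1/108
s2: after 2 affine steps, its disk has center (11/24, 1/2), radius 1/144

s1: center (23/48, 11/24), radius 1/108; s2: center (11/24, 1/2), radius 1/144; s3: center (-1/2, 1/4), radius 1/9


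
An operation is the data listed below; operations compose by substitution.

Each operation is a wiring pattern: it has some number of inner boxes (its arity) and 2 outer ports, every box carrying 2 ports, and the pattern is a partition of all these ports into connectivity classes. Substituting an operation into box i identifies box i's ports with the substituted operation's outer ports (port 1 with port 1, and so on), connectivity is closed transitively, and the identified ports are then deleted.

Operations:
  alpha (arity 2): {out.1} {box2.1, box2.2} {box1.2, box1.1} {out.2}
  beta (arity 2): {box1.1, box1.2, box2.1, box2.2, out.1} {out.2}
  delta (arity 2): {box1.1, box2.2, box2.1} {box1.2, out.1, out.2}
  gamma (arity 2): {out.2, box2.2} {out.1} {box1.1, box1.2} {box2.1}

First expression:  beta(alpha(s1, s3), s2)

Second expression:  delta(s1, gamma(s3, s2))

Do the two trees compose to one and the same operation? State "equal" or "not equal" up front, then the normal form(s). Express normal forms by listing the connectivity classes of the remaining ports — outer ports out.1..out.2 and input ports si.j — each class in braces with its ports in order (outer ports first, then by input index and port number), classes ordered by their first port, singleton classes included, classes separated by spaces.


not equal — first {out.1, s2.1, s2.2} {out.2} {s1.1, s1.2} {s3.1, s3.2}, second {out.1, out.2, s1.2} {s1.1, s2.2} {s2.1} {s3.1, s3.2}

The first composite normalizes to {out.1, s2.1, s2.2} {out.2} {s1.1, s1.2} {s3.1, s3.2}
The second composite normalizes to {out.1, out.2, s1.2} {s1.1, s2.2} {s2.1} {s3.1, s3.2}
The forms do not match — not equal.


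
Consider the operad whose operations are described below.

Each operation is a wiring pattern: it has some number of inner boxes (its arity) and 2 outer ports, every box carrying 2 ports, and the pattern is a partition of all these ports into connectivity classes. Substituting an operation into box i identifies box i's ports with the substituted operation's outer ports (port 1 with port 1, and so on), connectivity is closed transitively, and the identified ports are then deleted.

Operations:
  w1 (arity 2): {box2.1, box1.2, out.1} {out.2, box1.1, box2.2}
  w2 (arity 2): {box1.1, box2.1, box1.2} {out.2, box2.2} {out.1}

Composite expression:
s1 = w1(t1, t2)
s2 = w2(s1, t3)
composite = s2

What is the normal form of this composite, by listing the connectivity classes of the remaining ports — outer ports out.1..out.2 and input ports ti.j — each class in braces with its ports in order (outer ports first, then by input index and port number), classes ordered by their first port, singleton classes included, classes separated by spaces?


{out.1} {out.2, t3.2} {t1.1, t1.2, t2.1, t2.2, t3.1}


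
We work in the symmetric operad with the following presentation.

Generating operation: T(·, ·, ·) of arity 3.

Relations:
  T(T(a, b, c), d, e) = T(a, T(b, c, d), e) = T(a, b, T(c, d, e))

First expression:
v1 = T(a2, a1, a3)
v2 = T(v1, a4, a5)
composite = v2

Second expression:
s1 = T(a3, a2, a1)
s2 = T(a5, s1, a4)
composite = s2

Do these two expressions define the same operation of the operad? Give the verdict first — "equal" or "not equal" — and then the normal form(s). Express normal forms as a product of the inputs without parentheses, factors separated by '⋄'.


not equal — first a2 ⋄ a1 ⋄ a3 ⋄ a4 ⋄ a5, second a5 ⋄ a3 ⋄ a2 ⋄ a1 ⋄ a4

Normal form of the first expression: a2 ⋄ a1 ⋄ a3 ⋄ a4 ⋄ a5
Normal form of the second expression: a5 ⋄ a3 ⋄ a2 ⋄ a1 ⋄ a4
Different reductions; not equal.


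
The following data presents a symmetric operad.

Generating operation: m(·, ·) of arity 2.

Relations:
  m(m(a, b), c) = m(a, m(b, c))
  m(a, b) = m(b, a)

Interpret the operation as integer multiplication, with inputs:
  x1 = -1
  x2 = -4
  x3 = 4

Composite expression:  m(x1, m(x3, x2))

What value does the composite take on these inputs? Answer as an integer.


m(x3, x2) = -16
m(x1, m(x3, x2)) = 16

16


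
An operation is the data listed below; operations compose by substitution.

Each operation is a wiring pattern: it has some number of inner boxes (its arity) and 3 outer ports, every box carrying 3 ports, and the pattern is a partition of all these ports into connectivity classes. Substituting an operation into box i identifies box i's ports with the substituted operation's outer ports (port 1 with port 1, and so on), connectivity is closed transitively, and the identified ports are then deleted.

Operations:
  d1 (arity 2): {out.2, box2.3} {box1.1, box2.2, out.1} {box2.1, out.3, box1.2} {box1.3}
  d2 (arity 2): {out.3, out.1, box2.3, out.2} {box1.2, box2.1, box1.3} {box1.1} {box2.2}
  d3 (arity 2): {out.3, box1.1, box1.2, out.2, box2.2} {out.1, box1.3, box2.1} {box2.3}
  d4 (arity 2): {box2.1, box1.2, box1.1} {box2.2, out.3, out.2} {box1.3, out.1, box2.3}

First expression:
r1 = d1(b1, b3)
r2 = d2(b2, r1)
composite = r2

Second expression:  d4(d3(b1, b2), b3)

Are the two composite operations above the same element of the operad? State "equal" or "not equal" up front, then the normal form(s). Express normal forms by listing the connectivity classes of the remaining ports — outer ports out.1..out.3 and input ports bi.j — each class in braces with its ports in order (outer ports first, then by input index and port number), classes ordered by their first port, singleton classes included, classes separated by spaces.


not equal; the first gives {out.1, out.2, out.3, b1.2, b3.1} {b1.1, b2.2, b2.3, b3.2} {b1.3} {b2.1} {b3.3} and the second {out.1, b1.1, b1.2, b1.3, b2.1, b2.2, b3.1, b3.3} {out.2, out.3, b3.2} {b2.3}

Reducing the first expression gives {out.1, out.2, out.3, b1.2, b3.1} {b1.1, b2.2, b2.3, b3.2} {b1.3} {b2.1} {b3.3}
Reducing the second expression gives {out.1, b1.1, b1.2, b1.3, b2.1, b2.2, b3.1, b3.3} {out.2, out.3, b3.2} {b2.3}
The forms do not match — not equal.


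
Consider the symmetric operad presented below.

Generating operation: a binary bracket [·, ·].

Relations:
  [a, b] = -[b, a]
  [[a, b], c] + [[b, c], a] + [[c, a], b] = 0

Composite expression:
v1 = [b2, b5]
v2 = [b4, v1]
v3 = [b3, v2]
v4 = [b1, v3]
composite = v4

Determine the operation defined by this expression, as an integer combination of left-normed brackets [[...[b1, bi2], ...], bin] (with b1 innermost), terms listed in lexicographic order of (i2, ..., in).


[[[[b1, b2], b5], b4], b3] - [[[[b1, b3], b2], b5], b4] + [[[[b1, b3], b4], b2], b5] - [[[[b1, b3], b4], b5], b2] + [[[[b1, b3], b5], b2], b4] - [[[[b1, b4], b2], b5], b3] + [[[[b1, b4], b5], b2], b3] - [[[[b1, b5], b2], b4], b3]

Antisymmetry and Jacobi reduce to b1-anchored left-normed brackets.
Composite bracket: [b1, [b3, [b4, [b2, b5]]]]
Each bracket splits as ab - ba, giving 16 signed words (2^4 = 16).
Words beginning with b1 determine it all:
  the word b1b2b5b4b3 carries sign +1 and contributes +[[[[b1, b2], b5], b4], b3]
  the word b1b3b2b5b4 carries sign -1 and contributes -[[[[b1, b3], b2], b5], b4]
  the word b1b3b4b2b5 carries sign +1 and contributes +[[[[b1, b3], b4], b2], b5]
  the word b1b3b4b5b2 carries sign -1 and contributes -[[[[b1, b3], b4], b5], b2]
  the word b1b3b5b2b4 carries sign +1 and contributes +[[[[b1, b3], b5], b2], b4]
  the word b1b4b2b5b3 carries sign -1 and contributes -[[[[b1, b4], b2], b5], b3]
  the word b1b4b5b2b3 carries sign +1 and contributes +[[[[b1, b4], b5], b2], b3]
  the word b1b5b2b4b3 carries sign -1 and contributes -[[[[b1, b5], b2], b4], b3]


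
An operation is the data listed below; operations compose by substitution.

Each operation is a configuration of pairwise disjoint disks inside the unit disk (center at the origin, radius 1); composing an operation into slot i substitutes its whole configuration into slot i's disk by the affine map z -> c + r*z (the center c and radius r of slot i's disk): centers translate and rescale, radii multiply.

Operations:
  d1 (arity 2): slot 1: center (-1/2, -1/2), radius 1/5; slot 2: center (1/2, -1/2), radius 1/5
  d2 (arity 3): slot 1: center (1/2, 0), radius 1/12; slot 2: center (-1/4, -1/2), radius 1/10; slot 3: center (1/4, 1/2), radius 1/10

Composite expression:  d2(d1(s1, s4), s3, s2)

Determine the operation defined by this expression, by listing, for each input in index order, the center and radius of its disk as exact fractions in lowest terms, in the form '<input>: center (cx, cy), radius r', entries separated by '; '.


Follow each s-input down from d2: c' goes to c + r*c', radius to r*r'.
for s1, the 2-step affine chain lands on center (11/24, -1/24), radius 1/60
for s4, the 2-step affine chain lands on center (13/24, -1/24), radius 1/60
for s3, the 1-step affine chain lands on center (-1/4, -1/2), radius 1/10
for s2, the 1-step affine chain lands on center (1/4, 1/2), radius 1/10

s1: center (11/24, -1/24), radius 1/60; s2: center (1/4, 1/2), radius 1/10; s3: center (-1/4, -1/2), radius 1/10; s4: center (13/24, -1/24), radius 1/60


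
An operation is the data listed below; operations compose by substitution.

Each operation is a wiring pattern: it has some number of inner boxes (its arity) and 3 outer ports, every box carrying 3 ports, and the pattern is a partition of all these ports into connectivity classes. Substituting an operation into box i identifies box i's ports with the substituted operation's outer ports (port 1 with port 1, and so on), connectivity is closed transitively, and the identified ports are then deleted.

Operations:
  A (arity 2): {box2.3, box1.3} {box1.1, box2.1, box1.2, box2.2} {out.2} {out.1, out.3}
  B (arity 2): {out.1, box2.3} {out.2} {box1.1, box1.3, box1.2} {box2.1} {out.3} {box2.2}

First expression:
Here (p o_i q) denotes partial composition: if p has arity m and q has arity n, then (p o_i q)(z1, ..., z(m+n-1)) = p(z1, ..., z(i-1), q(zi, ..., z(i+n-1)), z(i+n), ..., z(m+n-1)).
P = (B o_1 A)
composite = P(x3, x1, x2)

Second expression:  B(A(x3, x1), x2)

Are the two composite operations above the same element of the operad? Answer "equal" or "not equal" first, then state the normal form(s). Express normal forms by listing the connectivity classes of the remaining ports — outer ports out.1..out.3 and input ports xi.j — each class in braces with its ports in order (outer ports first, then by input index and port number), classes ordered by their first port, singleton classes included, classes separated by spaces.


The first expression, normalized: {out.1, x2.3} {out.2} {out.3} {x1.1, x1.2, x3.1, x3.2} {x1.3, x3.3} {x2.1} {x2.2}
The second expression, normalized: {out.1, x2.3} {out.2} {out.3} {x1.1, x1.2, x3.1, x3.2} {x1.3, x3.3} {x2.1} {x2.2}
The forms coincide; equal.

equal; both compose to {out.1, x2.3} {out.2} {out.3} {x1.1, x1.2, x3.1, x3.2} {x1.3, x3.3} {x2.1} {x2.2}


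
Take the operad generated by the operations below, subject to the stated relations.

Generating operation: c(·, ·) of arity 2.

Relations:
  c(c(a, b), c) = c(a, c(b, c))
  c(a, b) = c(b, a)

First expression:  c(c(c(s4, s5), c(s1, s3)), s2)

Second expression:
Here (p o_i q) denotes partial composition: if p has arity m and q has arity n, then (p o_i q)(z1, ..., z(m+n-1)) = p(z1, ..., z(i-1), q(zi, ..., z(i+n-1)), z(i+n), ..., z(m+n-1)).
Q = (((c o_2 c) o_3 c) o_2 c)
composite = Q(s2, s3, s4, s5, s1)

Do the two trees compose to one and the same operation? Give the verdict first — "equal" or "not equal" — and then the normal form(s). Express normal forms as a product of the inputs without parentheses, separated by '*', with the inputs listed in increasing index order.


Normal form of the first expression: s1 * s2 * s3 * s4 * s5
Normal form of the second expression: s1 * s2 * s3 * s4 * s5
Same normal form: equal.

equal; both compose to s1 * s2 * s3 * s4 * s5


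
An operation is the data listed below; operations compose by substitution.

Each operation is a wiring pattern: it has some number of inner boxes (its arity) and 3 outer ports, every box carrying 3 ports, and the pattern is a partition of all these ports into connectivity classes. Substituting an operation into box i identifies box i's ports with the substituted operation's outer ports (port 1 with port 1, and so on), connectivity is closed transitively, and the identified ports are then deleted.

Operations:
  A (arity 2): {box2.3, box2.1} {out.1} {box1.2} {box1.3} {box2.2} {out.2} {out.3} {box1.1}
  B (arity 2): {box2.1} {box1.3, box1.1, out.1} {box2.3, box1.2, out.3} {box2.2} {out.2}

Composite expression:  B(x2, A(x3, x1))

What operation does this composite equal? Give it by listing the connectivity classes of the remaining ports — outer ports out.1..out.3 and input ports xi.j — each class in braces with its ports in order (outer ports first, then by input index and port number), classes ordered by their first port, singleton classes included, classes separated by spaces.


{out.1, x2.1, x2.3} {out.2} {out.3, x2.2} {x1.1, x1.3} {x1.2} {x3.1} {x3.2} {x3.3}


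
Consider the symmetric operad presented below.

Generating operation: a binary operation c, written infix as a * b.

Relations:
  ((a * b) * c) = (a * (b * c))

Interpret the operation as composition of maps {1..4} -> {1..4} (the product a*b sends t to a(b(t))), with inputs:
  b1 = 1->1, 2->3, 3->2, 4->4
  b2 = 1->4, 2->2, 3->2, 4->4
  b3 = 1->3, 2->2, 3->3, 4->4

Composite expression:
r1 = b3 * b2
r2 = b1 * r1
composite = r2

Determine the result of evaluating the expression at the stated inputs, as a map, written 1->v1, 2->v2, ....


1->4, 2->3, 3->3, 4->4

(b3 * b2) = 1->4, 2->2, 3->2, 4->4
(b1 * (b3 * b2)) = 1->4, 2->3, 3->3, 4->4


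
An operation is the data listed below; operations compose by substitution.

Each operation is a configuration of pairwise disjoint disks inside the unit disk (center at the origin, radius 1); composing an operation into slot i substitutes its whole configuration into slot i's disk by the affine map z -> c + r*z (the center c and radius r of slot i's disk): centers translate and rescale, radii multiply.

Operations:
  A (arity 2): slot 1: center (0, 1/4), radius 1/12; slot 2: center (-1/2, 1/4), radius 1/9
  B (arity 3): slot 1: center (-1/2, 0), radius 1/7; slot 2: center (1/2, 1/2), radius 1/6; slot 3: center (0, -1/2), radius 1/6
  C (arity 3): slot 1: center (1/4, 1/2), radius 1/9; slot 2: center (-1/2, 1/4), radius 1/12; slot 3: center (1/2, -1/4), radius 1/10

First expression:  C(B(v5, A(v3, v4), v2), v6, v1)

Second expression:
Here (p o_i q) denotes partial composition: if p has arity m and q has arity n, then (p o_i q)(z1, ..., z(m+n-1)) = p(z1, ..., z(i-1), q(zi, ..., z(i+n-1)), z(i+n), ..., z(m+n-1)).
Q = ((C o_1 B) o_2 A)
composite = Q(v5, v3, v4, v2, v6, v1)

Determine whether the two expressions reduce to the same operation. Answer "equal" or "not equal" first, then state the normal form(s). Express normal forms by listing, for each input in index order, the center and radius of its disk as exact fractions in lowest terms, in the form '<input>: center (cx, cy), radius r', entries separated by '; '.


equal — both sides give v1: center (1/2, -1/4), radius 1/10; v2: center (1/4, 4/9), radius 1/54; v3: center (11/36, 121/216), radius 1/648; v4: center (8/27, 121/216), radius 1/486; v5: center (7/36, 1/2), radius 1/63; v6: center (-1/2, 1/4), radius 1/12


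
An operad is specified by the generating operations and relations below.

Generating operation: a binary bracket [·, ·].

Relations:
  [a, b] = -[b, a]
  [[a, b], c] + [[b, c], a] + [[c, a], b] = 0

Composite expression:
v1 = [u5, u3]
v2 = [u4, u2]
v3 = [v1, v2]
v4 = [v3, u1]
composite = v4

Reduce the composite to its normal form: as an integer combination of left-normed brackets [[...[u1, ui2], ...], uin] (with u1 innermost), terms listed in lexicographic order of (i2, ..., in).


[[[[u1, u2], u4], u3], u5] - [[[[u1, u2], u4], u5], u3] - [[[[u1, u3], u5], u2], u4] + [[[[u1, u3], u5], u4], u2] - [[[[u1, u4], u2], u3], u5] + [[[[u1, u4], u2], u5], u3] + [[[[u1, u5], u3], u2], u4] - [[[[u1, u5], u3], u4], u2]

In the tensor algebra, words opening u1 carry the u1-anchored form.
Composite bracket: [[[u5, u3], [u4, u2]], u1]
Full expansion: 16 signed words from ab - ba (2^4 = 16).
The u1-initial words carry the normal form:
  from u1u2u4u3u5, sign +1: term +[[[[u1, u2], u4], u3], u5]
  from u1u2u4u5u3, sign -1: term -[[[[u1, u2], u4], u5], u3]
  from u1u3u5u2u4, sign -1: term -[[[[u1, u3], u5], u2], u4]
  from u1u3u5u4u2, sign +1: term +[[[[u1, u3], u5], u4], u2]
  from u1u4u2u3u5, sign -1: term -[[[[u1, u4], u2], u3], u5]
  from u1u4u2u5u3, sign +1: term +[[[[u1, u4], u2], u5], u3]
  from u1u5u3u2u4, sign +1: term +[[[[u1, u5], u3], u2], u4]
  from u1u5u3u4u2, sign -1: term -[[[[u1, u5], u3], u4], u2]


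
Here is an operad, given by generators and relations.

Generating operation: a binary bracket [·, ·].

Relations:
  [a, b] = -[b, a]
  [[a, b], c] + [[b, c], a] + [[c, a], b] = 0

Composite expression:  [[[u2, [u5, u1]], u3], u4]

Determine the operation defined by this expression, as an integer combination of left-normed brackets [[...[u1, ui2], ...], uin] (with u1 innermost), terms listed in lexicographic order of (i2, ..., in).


Skip Jacobi rewriting: expand, keep u1-initial words, read off terms.
Composite bracket: [[[u2, [u5, u1]], u3], u4]
Under [a, b] = ab - ba we get 16 signed associative words (2^4 = 16).
Keep just the words that open with u1:
  u1u5u2u3u4 (sign +1) contributes +[[[[u1, u5], u2], u3], u4]

[[[[u1, u5], u2], u3], u4]
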